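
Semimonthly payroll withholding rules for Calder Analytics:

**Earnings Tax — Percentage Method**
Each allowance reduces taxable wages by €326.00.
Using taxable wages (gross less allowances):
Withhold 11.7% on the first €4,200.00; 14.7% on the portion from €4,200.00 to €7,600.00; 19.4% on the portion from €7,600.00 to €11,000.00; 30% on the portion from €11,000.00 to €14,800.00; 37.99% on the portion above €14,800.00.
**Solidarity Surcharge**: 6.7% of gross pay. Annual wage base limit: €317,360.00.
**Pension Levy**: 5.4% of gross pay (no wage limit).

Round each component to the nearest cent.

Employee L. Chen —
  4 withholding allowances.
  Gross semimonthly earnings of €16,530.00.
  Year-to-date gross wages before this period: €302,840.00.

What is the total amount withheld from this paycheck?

Earnings Tax: taxable = €16,530.00 − 4×€326.00 = €15,226.00
  €2,790.80 + 37.99% × (€15,226.00 − €14,800.00) = €2,790.80 + 37.99% × €426.00 = €2,952.64
Solidarity Surcharge: cap €317,360.00 − YTD €302,840.00 = €14,520.00 subject; 6.7% × €14,520.00 = €972.84
Pension Levy: 5.4% × €16,530.00 = €892.62
Total: €2,952.64 + €972.84 + €892.62 = €4,818.10

€4,818.10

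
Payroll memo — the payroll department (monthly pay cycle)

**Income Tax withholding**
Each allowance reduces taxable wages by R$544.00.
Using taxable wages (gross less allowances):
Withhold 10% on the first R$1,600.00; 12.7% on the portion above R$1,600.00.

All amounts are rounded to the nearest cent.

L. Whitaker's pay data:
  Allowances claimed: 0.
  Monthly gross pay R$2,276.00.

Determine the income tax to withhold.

Income Tax: taxable = R$2,276.00
  R$160.00 + 12.7% × (R$2,276.00 − R$1,600.00) = R$160.00 + 12.7% × R$676.00 = R$245.85

R$245.85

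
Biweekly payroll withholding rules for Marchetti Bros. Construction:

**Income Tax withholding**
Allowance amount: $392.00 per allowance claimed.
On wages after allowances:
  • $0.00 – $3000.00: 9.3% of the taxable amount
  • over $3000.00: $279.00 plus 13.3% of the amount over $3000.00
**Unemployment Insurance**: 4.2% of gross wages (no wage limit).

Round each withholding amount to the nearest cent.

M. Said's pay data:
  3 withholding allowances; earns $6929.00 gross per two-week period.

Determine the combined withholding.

$936.17

Income Tax: taxable = $6929.00 − 3×$392.00 = $5753.00
  $279.00 + 13.3% × ($5753.00 − $3000.00) = $279.00 + 13.3% × $2753.00 = $645.15
Unemployment Insurance: 4.2% × $6929.00 = $291.02
Total: $645.15 + $291.02 = $936.17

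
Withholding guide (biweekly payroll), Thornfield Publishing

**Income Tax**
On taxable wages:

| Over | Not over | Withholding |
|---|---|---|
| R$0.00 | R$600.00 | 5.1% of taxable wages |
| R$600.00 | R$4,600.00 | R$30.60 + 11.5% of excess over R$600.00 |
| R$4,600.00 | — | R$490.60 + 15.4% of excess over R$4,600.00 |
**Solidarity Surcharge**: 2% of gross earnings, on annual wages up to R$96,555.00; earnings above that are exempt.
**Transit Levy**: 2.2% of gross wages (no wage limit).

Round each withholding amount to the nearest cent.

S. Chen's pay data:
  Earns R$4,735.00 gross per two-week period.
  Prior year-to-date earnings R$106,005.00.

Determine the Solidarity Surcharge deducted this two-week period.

Solidarity Surcharge: YTD R$106,005.00 ≥ cap R$96,555.00 → R$0.00

R$0.00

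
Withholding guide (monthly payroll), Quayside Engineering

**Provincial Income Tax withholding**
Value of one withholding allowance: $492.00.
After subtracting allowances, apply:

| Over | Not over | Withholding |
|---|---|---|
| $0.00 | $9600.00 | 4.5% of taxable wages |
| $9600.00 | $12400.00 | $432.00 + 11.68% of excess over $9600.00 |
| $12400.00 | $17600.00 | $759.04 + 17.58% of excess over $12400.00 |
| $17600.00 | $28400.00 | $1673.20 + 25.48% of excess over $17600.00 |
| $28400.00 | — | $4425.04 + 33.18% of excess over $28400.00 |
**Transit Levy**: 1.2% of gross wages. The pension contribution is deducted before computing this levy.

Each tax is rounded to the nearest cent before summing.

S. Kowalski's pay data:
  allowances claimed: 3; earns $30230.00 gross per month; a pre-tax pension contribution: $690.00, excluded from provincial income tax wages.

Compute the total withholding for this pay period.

$4693.91

Provincial Income Tax: taxable = $30230.00 − $690.00 − 3×$492.00 = $28064.00
  $1673.20 + 25.48% × ($28064.00 − $17600.00) = $1673.20 + 25.48% × $10464.00 = $4339.43
Transit Levy: 1.2% × $29540.00 = $354.48
Total: $4339.43 + $354.48 = $4693.91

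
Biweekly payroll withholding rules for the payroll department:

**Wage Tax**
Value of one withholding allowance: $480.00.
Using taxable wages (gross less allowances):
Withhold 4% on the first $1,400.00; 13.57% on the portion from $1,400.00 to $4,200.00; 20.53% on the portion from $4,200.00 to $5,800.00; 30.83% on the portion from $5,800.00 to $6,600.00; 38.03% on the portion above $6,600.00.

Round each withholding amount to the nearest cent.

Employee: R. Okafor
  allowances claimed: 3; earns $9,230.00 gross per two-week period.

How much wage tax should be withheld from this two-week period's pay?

Wage Tax: taxable = $9,230.00 − 3×$480.00 = $7,790.00
  $1,011.08 + 38.03% × ($7,790.00 − $6,600.00) = $1,011.08 + 38.03% × $1,190.00 = $1,463.64

$1,463.64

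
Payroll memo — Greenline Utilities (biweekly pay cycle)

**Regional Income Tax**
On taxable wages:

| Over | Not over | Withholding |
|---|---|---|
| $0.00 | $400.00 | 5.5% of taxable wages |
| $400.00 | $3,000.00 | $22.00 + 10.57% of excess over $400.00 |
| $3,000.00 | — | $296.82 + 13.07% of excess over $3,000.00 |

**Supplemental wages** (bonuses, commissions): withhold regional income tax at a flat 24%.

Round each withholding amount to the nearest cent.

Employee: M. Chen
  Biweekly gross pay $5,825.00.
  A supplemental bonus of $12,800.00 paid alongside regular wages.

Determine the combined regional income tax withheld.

Regional Income Tax: taxable = $5,825.00
  $296.82 + 13.07% × ($5,825.00 − $3,000.00) = $296.82 + 13.07% × $2,825.00 = $666.05
Supplemental (24% flat on bonus): 24% × $12,800.00 = $3,072.00
Total regional income tax: $666.05 + $3,072.00 = $3,738.05

$3,738.05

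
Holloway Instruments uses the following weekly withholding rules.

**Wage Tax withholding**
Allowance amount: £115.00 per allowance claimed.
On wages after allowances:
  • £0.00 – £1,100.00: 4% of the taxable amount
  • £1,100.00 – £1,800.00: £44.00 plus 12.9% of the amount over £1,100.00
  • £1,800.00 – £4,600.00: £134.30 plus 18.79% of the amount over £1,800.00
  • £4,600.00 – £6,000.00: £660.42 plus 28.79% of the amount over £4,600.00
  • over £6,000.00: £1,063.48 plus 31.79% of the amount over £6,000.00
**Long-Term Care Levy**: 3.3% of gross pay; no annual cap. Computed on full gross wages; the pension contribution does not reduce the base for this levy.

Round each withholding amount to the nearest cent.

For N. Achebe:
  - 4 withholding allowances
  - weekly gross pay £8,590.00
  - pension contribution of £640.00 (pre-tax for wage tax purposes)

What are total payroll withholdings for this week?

Wage Tax: taxable = £8,590.00 − £640.00 − 4×£115.00 = £7,490.00
  £1,063.48 + 31.79% × (£7,490.00 − £6,000.00) = £1,063.48 + 31.79% × £1,490.00 = £1,537.15
Long-Term Care Levy: 3.3% × £8,590.00 = £283.47
Total: £1,537.15 + £283.47 = £1,820.62

£1,820.62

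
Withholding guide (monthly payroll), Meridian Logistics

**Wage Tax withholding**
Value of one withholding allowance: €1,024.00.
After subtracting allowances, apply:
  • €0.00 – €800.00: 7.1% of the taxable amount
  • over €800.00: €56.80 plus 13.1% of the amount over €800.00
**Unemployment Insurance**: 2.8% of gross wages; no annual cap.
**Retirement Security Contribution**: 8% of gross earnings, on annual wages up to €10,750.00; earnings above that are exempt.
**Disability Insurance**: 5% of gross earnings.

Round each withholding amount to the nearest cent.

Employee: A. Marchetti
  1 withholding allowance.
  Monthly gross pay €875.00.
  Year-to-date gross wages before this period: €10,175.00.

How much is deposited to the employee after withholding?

€760.75

Wage Tax: taxable = €875.00 − 1×€1,024.00 = €-149.00
  Taxable ≤ 0 → €0.00
Unemployment Insurance: 2.8% × €875.00 = €24.50
Retirement Security Contribution: cap €10,750.00 − YTD €10,175.00 = €575.00 subject; 8% × €575.00 = €46.00
Disability Insurance: 5% × €875.00 = €43.75
Total withheld: €0.00 + €24.50 + €46.00 + €43.75 = €114.25
Net pay: €875.00 − €114.25 = €760.75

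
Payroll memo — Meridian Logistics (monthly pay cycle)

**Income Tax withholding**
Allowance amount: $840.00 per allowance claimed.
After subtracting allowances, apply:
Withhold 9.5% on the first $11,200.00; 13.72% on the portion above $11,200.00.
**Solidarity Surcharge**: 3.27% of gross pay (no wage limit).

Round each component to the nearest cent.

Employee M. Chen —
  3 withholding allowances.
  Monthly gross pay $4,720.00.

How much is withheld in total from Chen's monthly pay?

$363.34

Income Tax: taxable = $4,720.00 − 3×$840.00 = $2,200.00
  9.5% × $2,200.00 = $209.00
Solidarity Surcharge: 3.27% × $4,720.00 = $154.34
Total: $209.00 + $154.34 = $363.34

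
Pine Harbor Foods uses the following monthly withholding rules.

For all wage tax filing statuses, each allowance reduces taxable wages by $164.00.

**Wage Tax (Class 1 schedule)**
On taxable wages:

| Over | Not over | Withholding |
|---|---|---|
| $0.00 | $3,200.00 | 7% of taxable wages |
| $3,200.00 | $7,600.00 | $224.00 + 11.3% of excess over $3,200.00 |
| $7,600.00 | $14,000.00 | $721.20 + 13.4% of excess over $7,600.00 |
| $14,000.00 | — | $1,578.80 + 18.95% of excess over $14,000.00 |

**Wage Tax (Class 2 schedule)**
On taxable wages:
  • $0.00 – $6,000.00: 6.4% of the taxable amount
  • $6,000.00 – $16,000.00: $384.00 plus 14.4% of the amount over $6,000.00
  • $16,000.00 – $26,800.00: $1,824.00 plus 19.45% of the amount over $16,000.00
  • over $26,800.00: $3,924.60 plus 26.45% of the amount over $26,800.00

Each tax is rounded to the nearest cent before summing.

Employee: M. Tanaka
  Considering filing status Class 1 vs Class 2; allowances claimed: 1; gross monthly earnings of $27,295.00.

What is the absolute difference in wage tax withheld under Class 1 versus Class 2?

Wage Tax (Class 1): taxable = $27,295.00 − 1×$164.00 = $27,131.00
  $1,578.80 + 18.95% × ($27,131.00 − $14,000.00) = $1,578.80 + 18.95% × $13,131.00 = $4,067.12
Wage Tax (Class 2): taxable = $27,295.00 − 1×$164.00 = $27,131.00
  $3,924.60 + 26.45% × ($27,131.00 − $26,800.00) = $3,924.60 + 26.45% × $331.00 = $4,012.15
Difference: |$4,067.12 − $4,012.15| = $54.97 (higher under Class 1)

$54.97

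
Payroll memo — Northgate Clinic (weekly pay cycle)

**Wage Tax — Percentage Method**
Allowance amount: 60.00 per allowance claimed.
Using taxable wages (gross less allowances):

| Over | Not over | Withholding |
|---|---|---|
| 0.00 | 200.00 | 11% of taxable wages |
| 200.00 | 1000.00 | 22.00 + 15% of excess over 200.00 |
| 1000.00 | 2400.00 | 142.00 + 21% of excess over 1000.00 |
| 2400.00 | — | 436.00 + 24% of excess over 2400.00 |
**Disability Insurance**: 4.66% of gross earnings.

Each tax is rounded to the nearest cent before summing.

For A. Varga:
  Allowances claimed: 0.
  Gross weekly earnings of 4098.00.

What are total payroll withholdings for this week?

Wage Tax: taxable = 4098.00
  436.00 + 24% × (4098.00 − 2400.00) = 436.00 + 24% × 1698.00 = 843.52
Disability Insurance: 4.66% × 4098.00 = 190.97
Total: 843.52 + 190.97 = 1034.49

1034.49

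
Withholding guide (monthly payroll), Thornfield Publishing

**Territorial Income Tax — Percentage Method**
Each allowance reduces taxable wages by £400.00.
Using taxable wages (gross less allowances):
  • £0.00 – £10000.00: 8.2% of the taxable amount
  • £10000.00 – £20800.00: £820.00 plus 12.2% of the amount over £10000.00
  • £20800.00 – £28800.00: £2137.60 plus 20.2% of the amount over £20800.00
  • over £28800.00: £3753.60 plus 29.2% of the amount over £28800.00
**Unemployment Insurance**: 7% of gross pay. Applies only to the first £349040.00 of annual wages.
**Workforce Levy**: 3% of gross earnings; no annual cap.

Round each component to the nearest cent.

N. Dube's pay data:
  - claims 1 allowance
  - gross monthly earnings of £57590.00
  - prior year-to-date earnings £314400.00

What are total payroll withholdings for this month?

Territorial Income Tax: taxable = £57590.00 − 1×£400.00 = £57190.00
  £3753.60 + 29.2% × (£57190.00 − £28800.00) = £3753.60 + 29.2% × £28390.00 = £12043.48
Unemployment Insurance: cap £349040.00 − YTD £314400.00 = £34640.00 subject; 7% × £34640.00 = £2424.80
Workforce Levy: 3% × £57590.00 = £1727.70
Total: £12043.48 + £2424.80 + £1727.70 = £16195.98

£16195.98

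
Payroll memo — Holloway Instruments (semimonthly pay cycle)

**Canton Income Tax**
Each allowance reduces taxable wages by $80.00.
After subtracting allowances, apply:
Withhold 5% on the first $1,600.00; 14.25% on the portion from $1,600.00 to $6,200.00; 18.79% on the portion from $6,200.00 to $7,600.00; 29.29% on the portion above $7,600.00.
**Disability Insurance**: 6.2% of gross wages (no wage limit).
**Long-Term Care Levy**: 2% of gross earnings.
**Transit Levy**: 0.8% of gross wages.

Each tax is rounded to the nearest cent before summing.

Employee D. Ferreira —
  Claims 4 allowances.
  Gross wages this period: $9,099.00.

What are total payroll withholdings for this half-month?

$2,162.80

Canton Income Tax: taxable = $9,099.00 − 4×$80.00 = $8,779.00
  $998.56 + 29.29% × ($8,779.00 − $7,600.00) = $998.56 + 29.29% × $1,179.00 = $1,343.89
Disability Insurance: 6.2% × $9,099.00 = $564.14
Long-Term Care Levy: 2% × $9,099.00 = $181.98
Transit Levy: 0.8% × $9,099.00 = $72.79
Total: $1,343.89 + $564.14 + $181.98 + $72.79 = $2,162.80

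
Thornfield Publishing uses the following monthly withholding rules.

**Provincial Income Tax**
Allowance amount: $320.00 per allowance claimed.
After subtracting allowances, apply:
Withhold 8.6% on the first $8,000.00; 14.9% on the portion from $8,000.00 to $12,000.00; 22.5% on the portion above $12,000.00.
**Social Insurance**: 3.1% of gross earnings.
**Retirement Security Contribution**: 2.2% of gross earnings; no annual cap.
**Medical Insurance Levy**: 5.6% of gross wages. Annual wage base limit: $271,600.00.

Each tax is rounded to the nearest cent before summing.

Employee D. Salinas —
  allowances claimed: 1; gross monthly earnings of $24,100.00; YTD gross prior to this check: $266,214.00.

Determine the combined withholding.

$5,513.42

Provincial Income Tax: taxable = $24,100.00 − 1×$320.00 = $23,780.00
  $1,284.00 + 22.5% × ($23,780.00 − $12,000.00) = $1,284.00 + 22.5% × $11,780.00 = $3,934.50
Social Insurance: 3.1% × $24,100.00 = $747.10
Retirement Security Contribution: 2.2% × $24,100.00 = $530.20
Medical Insurance Levy: cap $271,600.00 − YTD $266,214.00 = $5,386.00 subject; 5.6% × $5,386.00 = $301.62
Total: $3,934.50 + $747.10 + $530.20 + $301.62 = $5,513.42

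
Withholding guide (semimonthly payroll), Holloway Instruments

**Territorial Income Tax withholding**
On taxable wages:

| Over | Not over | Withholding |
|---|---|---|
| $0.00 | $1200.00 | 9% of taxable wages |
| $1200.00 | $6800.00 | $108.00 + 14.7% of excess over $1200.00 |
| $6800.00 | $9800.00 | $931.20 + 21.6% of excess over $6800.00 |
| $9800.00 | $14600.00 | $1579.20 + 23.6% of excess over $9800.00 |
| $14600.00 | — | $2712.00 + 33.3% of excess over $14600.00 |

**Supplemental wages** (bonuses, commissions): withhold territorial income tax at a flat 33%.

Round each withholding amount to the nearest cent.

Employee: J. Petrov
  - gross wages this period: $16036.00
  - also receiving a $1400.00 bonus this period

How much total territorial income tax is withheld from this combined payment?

$3652.19

Territorial Income Tax: taxable = $16036.00
  $2712.00 + 33.3% × ($16036.00 − $14600.00) = $2712.00 + 33.3% × $1436.00 = $3190.19
Supplemental (33% flat on bonus): 33% × $1400.00 = $462.00
Total territorial income tax: $3190.19 + $462.00 = $3652.19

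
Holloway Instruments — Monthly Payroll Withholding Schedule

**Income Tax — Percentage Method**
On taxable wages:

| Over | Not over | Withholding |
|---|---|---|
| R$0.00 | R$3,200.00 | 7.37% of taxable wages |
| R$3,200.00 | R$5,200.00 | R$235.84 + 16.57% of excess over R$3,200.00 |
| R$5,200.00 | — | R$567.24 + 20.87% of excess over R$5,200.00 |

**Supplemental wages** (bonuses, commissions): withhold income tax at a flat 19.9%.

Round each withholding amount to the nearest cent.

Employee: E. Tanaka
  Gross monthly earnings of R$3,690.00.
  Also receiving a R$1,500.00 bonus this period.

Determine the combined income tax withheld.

R$615.53

Income Tax: taxable = R$3,690.00
  R$235.84 + 16.57% × (R$3,690.00 − R$3,200.00) = R$235.84 + 16.57% × R$490.00 = R$317.03
Supplemental (19.9% flat on bonus): 19.9% × R$1,500.00 = R$298.50
Total income tax: R$317.03 + R$298.50 = R$615.53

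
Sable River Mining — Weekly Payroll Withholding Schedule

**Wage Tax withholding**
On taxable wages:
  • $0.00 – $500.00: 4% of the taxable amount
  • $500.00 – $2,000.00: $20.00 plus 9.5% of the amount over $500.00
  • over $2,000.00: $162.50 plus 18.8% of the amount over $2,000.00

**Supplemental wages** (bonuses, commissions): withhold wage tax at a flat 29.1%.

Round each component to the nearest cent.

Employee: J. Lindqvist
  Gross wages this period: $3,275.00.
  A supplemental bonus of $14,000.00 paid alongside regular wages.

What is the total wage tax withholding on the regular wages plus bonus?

Wage Tax: taxable = $3,275.00
  $162.50 + 18.8% × ($3,275.00 − $2,000.00) = $162.50 + 18.8% × $1,275.00 = $402.20
Supplemental (29.1% flat on bonus): 29.1% × $14,000.00 = $4,074.00
Total wage tax: $402.20 + $4,074.00 = $4,476.20

$4,476.20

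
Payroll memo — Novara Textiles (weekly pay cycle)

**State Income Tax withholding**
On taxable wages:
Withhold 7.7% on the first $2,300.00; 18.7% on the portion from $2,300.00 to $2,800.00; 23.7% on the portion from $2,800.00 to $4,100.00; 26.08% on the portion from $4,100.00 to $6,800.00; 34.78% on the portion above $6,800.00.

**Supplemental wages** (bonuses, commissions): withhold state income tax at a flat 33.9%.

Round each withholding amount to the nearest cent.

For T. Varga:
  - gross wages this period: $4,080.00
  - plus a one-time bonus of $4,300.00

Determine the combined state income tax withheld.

$2,031.66

State Income Tax: taxable = $4,080.00
  $270.60 + 23.7% × ($4,080.00 − $2,800.00) = $270.60 + 23.7% × $1,280.00 = $573.96
Supplemental (33.9% flat on bonus): 33.9% × $4,300.00 = $1,457.70
Total state income tax: $573.96 + $1,457.70 = $2,031.66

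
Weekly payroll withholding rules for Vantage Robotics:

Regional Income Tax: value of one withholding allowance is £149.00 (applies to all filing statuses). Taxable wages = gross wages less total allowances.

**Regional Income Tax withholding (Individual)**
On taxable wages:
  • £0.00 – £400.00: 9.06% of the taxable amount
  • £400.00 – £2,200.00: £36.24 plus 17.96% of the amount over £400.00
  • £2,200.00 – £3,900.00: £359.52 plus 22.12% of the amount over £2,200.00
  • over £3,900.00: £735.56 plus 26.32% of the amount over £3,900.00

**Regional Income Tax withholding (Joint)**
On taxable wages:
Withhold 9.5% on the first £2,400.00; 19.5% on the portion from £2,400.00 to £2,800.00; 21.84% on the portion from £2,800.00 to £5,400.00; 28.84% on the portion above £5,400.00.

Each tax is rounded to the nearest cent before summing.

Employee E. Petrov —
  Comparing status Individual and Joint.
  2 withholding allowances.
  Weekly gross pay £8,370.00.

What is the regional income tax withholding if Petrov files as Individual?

Regional Income Tax (Individual): taxable = £8,370.00 − 2×£149.00 = £8,072.00
  £735.56 + 26.32% × (£8,072.00 − £3,900.00) = £735.56 + 26.32% × £4,172.00 = £1,833.63

£1,833.63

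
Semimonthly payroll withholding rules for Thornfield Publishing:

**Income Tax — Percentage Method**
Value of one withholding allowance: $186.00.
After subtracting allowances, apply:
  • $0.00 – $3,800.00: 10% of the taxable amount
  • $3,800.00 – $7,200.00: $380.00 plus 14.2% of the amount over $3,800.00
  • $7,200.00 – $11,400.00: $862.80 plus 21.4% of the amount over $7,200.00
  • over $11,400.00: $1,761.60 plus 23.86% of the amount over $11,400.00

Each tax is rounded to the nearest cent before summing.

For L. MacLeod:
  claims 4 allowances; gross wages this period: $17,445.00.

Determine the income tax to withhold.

Income Tax: taxable = $17,445.00 − 4×$186.00 = $16,701.00
  $1,761.60 + 23.86% × ($16,701.00 − $11,400.00) = $1,761.60 + 23.86% × $5,301.00 = $3,026.42

$3,026.42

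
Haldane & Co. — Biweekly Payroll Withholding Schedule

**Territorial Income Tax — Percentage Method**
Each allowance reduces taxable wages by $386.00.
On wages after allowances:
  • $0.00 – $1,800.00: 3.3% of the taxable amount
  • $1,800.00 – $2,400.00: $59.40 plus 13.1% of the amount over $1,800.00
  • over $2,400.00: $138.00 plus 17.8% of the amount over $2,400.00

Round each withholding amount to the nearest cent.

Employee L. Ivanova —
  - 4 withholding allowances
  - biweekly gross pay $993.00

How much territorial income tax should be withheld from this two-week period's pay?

Territorial Income Tax: taxable = $993.00 − 4×$386.00 = $-551.00
  Taxable ≤ 0 → $0.00

$0.00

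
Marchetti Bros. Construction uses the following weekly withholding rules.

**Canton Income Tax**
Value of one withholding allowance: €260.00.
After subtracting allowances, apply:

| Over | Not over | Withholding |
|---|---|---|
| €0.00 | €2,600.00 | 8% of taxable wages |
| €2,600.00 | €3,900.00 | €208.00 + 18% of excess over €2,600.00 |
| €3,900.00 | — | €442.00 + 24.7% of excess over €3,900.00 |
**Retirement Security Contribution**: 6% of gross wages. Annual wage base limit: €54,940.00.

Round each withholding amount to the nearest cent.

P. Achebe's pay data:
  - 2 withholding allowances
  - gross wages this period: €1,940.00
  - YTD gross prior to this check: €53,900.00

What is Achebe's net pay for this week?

€1,764.00

Canton Income Tax: taxable = €1,940.00 − 2×€260.00 = €1,420.00
  8% × €1,420.00 = €113.60
Retirement Security Contribution: cap €54,940.00 − YTD €53,900.00 = €1,040.00 subject; 6% × €1,040.00 = €62.40
Total withheld: €113.60 + €62.40 = €176.00
Net pay: €1,940.00 − €176.00 = €1,764.00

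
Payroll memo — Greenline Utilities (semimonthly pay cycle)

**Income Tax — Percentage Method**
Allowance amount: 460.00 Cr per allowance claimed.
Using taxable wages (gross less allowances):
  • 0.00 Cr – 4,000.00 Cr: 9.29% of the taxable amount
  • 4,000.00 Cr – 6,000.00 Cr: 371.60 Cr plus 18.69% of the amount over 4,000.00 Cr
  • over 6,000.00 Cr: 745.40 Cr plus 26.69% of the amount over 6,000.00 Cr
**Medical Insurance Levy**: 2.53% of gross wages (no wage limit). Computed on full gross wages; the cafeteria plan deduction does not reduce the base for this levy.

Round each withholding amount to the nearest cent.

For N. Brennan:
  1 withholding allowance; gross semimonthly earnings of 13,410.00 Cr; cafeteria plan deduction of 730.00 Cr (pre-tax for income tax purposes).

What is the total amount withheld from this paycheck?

Income Tax: taxable = 13,410.00 Cr − 730.00 Cr − 1×460.00 Cr = 12,220.00 Cr
  745.40 Cr + 26.69% × (12,220.00 Cr − 6,000.00 Cr) = 745.40 Cr + 26.69% × 6,220.00 Cr = 2,405.52 Cr
Medical Insurance Levy: 2.53% × 13,410.00 Cr = 339.27 Cr
Total: 2,405.52 Cr + 339.27 Cr = 2,744.79 Cr

2,744.79 Cr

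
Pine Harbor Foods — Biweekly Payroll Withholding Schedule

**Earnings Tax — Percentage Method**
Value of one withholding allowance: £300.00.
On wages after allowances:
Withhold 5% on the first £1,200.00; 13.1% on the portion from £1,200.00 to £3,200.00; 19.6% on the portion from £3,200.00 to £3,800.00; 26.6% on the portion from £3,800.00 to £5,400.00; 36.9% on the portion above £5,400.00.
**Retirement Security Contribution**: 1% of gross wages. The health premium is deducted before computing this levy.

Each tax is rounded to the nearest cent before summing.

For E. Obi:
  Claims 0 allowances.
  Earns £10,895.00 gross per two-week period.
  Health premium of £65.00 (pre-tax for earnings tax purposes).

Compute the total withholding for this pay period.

£2,977.17

Earnings Tax: taxable = £10,895.00 − £65.00 = £10,830.00
  £865.20 + 36.9% × (£10,830.00 − £5,400.00) = £865.20 + 36.9% × £5,430.00 = £2,868.87
Retirement Security Contribution: 1% × £10,830.00 = £108.30
Total: £2,868.87 + £108.30 = £2,977.17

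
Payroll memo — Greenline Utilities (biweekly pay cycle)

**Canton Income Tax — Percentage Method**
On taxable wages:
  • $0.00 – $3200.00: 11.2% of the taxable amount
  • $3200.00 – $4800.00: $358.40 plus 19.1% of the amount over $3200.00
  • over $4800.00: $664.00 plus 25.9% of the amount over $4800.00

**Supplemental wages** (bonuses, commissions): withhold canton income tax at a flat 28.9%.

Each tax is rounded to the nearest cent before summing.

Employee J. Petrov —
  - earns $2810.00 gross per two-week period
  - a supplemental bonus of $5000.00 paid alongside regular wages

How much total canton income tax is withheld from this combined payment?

$1759.72

Canton Income Tax: taxable = $2810.00
  11.2% × $2810.00 = $314.72
Supplemental (28.9% flat on bonus): 28.9% × $5000.00 = $1445.00
Total canton income tax: $314.72 + $1445.00 = $1759.72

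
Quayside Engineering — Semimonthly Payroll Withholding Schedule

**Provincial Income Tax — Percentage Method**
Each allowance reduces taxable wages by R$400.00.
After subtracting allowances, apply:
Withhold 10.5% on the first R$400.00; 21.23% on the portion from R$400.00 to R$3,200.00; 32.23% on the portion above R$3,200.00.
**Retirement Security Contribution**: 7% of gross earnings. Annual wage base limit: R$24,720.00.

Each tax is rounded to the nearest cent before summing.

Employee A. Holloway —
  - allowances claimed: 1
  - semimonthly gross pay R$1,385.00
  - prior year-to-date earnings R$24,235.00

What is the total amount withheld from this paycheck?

R$200.15

Provincial Income Tax: taxable = R$1,385.00 − 1×R$400.00 = R$985.00
  R$42.00 + 21.23% × (R$985.00 − R$400.00) = R$42.00 + 21.23% × R$585.00 = R$166.20
Retirement Security Contribution: cap R$24,720.00 − YTD R$24,235.00 = R$485.00 subject; 7% × R$485.00 = R$33.95
Total: R$166.20 + R$33.95 = R$200.15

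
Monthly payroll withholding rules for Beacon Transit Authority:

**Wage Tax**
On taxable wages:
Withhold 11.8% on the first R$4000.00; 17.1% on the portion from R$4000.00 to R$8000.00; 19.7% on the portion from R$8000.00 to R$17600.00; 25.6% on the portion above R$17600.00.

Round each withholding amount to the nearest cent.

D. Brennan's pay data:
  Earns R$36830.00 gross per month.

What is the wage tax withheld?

Wage Tax: taxable = R$36830.00
  R$3047.20 + 25.6% × (R$36830.00 − R$17600.00) = R$3047.20 + 25.6% × R$19230.00 = R$7970.08

R$7970.08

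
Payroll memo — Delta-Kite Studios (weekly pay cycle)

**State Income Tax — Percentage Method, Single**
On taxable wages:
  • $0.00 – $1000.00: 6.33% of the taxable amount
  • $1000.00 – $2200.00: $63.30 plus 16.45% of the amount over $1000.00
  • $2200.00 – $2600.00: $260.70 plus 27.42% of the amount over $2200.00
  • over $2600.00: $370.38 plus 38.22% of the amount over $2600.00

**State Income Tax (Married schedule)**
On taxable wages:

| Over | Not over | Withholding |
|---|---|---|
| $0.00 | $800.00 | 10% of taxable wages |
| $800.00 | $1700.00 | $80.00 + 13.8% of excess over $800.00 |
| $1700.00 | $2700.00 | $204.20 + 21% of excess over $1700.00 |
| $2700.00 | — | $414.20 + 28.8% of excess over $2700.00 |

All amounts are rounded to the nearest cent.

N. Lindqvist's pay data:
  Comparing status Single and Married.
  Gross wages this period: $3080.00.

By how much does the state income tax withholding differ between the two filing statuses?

State Income Tax (Single): taxable = $3080.00
  $370.38 + 38.22% × ($3080.00 − $2600.00) = $370.38 + 38.22% × $480.00 = $553.84
State Income Tax (Married): taxable = $3080.00
  $414.20 + 28.8% × ($3080.00 − $2700.00) = $414.20 + 28.8% × $380.00 = $523.64
Difference: |$553.84 − $523.64| = $30.20 (higher under Single)

$30.20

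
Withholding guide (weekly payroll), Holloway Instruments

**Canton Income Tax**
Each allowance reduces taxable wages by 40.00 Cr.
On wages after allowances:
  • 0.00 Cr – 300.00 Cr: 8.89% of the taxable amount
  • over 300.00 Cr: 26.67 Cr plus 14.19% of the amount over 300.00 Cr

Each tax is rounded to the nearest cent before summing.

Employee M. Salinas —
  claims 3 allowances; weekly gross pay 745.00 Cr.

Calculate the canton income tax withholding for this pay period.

Canton Income Tax: taxable = 745.00 Cr − 3×40.00 Cr = 625.00 Cr
  26.67 Cr + 14.19% × (625.00 Cr − 300.00 Cr) = 26.67 Cr + 14.19% × 325.00 Cr = 72.79 Cr

72.79 Cr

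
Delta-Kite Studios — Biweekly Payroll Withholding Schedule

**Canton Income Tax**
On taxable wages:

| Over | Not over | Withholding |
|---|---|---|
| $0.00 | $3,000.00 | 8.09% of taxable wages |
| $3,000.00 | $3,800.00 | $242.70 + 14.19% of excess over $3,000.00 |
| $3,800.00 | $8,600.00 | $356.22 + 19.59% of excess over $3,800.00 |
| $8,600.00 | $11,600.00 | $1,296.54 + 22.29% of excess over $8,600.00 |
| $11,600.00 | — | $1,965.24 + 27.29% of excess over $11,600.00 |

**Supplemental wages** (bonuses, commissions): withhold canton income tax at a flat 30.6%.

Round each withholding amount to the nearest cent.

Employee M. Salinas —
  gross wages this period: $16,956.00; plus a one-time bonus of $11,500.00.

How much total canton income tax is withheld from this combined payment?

$6,945.89

Canton Income Tax: taxable = $16,956.00
  $1,965.24 + 27.29% × ($16,956.00 − $11,600.00) = $1,965.24 + 27.29% × $5,356.00 = $3,426.89
Supplemental (30.6% flat on bonus): 30.6% × $11,500.00 = $3,519.00
Total canton income tax: $3,426.89 + $3,519.00 = $6,945.89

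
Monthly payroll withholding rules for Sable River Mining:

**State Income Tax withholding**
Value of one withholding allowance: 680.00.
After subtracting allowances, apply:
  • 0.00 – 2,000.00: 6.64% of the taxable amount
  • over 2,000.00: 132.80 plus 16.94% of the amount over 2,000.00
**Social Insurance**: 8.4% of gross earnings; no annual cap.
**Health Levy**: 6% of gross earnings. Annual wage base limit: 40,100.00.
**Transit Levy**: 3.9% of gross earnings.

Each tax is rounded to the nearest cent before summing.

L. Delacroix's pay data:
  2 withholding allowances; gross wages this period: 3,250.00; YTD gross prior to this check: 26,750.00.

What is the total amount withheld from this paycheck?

720.25

State Income Tax: taxable = 3,250.00 − 2×680.00 = 1,890.00
  6.64% × 1,890.00 = 125.50
Social Insurance: 8.4% × 3,250.00 = 273.00
Health Levy: 6% × 3,250.00 = 195.00
Transit Levy: 3.9% × 3,250.00 = 126.75
Total: 125.50 + 273.00 + 195.00 + 126.75 = 720.25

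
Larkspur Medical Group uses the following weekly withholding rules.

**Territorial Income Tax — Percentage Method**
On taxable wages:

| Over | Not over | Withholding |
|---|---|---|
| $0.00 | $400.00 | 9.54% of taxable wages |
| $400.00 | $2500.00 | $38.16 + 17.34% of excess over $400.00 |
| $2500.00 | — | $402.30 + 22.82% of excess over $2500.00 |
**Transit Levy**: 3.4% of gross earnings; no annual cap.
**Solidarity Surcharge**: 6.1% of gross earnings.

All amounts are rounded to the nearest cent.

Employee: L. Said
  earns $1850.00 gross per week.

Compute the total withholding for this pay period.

Territorial Income Tax: taxable = $1850.00
  $38.16 + 17.34% × ($1850.00 − $400.00) = $38.16 + 17.34% × $1450.00 = $289.59
Transit Levy: 3.4% × $1850.00 = $62.90
Solidarity Surcharge: 6.1% × $1850.00 = $112.85
Total: $289.59 + $62.90 + $112.85 = $465.34

$465.34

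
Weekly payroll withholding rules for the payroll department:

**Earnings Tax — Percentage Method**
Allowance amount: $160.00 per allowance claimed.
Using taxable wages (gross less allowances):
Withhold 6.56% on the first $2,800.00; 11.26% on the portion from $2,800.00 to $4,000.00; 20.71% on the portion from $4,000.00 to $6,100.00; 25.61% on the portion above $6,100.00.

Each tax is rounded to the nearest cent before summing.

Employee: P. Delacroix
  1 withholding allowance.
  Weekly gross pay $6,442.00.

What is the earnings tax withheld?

$800.32

Earnings Tax: taxable = $6,442.00 − 1×$160.00 = $6,282.00
  $753.71 + 25.61% × ($6,282.00 − $6,100.00) = $753.71 + 25.61% × $182.00 = $800.32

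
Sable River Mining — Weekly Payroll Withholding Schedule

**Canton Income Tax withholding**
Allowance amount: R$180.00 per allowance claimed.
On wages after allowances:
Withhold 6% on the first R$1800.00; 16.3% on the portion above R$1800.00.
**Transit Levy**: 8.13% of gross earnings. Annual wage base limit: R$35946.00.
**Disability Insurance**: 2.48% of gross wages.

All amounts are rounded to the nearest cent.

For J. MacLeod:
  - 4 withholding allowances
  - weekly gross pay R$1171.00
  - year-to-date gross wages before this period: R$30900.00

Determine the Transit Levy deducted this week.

Transit Levy: 8.13% × R$1171.00 = R$95.20

R$95.20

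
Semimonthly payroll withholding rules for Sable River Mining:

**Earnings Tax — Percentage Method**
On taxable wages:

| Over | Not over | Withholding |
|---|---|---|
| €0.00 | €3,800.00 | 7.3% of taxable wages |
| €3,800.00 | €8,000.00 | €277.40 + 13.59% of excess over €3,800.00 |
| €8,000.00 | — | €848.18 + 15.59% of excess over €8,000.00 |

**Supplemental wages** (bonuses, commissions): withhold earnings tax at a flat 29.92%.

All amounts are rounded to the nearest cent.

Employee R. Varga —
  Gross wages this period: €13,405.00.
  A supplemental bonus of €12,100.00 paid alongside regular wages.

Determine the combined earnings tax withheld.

€5,311.14

Earnings Tax: taxable = €13,405.00
  €848.18 + 15.59% × (€13,405.00 − €8,000.00) = €848.18 + 15.59% × €5,405.00 = €1,690.82
Supplemental (29.92% flat on bonus): 29.92% × €12,100.00 = €3,620.32
Total earnings tax: €1,690.82 + €3,620.32 = €5,311.14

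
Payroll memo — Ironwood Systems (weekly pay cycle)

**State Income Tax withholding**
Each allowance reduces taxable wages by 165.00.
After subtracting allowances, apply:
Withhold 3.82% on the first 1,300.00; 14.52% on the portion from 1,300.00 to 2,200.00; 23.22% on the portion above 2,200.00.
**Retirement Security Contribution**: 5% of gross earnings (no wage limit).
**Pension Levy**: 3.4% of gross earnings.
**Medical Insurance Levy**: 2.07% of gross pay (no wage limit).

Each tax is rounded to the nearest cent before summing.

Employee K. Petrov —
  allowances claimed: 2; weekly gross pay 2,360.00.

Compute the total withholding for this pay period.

402.75

State Income Tax: taxable = 2,360.00 − 2×165.00 = 2,030.00
  49.66 + 14.52% × (2,030.00 − 1,300.00) = 49.66 + 14.52% × 730.00 = 155.66
Retirement Security Contribution: 5% × 2,360.00 = 118.00
Pension Levy: 3.4% × 2,360.00 = 80.24
Medical Insurance Levy: 2.07% × 2,360.00 = 48.85
Total: 155.66 + 118.00 + 80.24 + 48.85 = 402.75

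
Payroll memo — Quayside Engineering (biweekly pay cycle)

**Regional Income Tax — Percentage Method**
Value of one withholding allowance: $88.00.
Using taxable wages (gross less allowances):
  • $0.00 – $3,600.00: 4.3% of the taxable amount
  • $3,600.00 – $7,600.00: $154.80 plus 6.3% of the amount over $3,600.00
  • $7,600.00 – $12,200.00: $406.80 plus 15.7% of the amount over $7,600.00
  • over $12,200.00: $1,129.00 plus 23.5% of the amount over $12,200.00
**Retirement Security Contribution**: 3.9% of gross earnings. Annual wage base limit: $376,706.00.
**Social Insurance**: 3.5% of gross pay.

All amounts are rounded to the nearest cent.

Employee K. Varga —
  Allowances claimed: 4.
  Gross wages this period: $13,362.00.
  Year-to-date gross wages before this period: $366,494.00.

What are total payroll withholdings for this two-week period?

Regional Income Tax: taxable = $13,362.00 − 4×$88.00 = $13,010.00
  $1,129.00 + 23.5% × ($13,010.00 − $12,200.00) = $1,129.00 + 23.5% × $810.00 = $1,319.35
Retirement Security Contribution: cap $376,706.00 − YTD $366,494.00 = $10,212.00 subject; 3.9% × $10,212.00 = $398.27
Social Insurance: 3.5% × $13,362.00 = $467.67
Total: $1,319.35 + $398.27 + $467.67 = $2,185.29

$2,185.29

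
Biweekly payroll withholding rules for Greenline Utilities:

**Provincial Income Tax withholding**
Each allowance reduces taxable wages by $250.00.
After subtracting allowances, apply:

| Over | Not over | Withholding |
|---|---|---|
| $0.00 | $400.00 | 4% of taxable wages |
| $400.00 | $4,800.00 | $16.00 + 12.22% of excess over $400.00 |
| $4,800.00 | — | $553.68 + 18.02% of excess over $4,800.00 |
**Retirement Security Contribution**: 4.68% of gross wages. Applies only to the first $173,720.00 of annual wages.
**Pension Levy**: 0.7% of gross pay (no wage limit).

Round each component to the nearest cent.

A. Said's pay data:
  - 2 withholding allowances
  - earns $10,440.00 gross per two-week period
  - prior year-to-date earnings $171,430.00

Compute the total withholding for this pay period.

Provincial Income Tax: taxable = $10,440.00 − 2×$250.00 = $9,940.00
  $553.68 + 18.02% × ($9,940.00 − $4,800.00) = $553.68 + 18.02% × $5,140.00 = $1,479.91
Retirement Security Contribution: cap $173,720.00 − YTD $171,430.00 = $2,290.00 subject; 4.68% × $2,290.00 = $107.17
Pension Levy: 0.7% × $10,440.00 = $73.08
Total: $1,479.91 + $107.17 + $73.08 = $1,660.16

$1,660.16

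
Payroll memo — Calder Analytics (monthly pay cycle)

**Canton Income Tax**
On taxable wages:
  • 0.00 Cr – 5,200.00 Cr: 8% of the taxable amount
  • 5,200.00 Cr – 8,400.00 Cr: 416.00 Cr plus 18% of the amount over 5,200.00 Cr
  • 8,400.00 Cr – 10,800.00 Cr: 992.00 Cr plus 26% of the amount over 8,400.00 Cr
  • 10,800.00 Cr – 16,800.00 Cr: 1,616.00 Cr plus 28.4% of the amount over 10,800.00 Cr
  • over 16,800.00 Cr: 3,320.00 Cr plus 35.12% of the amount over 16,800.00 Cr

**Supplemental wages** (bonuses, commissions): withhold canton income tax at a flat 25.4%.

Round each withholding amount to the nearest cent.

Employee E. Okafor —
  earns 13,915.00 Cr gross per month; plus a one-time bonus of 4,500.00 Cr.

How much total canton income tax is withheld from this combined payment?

3,643.66 Cr

Canton Income Tax: taxable = 13,915.00 Cr
  1,616.00 Cr + 28.4% × (13,915.00 Cr − 10,800.00 Cr) = 1,616.00 Cr + 28.4% × 3,115.00 Cr = 2,500.66 Cr
Supplemental (25.4% flat on bonus): 25.4% × 4,500.00 Cr = 1,143.00 Cr
Total canton income tax: 2,500.66 Cr + 1,143.00 Cr = 3,643.66 Cr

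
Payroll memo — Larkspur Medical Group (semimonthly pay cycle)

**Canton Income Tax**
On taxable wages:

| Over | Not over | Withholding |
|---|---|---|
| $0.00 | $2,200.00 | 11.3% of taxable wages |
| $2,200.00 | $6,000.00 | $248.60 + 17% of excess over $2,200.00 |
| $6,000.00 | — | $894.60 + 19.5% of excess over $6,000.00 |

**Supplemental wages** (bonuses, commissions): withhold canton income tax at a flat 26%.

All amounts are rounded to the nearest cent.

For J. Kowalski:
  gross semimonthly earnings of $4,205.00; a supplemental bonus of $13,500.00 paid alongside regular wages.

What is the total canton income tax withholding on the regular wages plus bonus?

$4,099.45

Canton Income Tax: taxable = $4,205.00
  $248.60 + 17% × ($4,205.00 − $2,200.00) = $248.60 + 17% × $2,005.00 = $589.45
Supplemental (26% flat on bonus): 26% × $13,500.00 = $3,510.00
Total canton income tax: $589.45 + $3,510.00 = $4,099.45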